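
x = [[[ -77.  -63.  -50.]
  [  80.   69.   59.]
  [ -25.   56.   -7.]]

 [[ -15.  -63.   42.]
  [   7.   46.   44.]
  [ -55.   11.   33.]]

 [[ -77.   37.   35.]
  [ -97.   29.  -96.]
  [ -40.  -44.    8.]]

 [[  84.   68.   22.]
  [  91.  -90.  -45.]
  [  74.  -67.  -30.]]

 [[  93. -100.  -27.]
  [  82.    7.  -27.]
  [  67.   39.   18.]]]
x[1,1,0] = 7.0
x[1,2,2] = 33.0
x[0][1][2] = 59.0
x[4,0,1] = -100.0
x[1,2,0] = -55.0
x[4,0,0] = 93.0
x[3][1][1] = -90.0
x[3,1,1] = -90.0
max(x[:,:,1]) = 69.0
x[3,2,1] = -67.0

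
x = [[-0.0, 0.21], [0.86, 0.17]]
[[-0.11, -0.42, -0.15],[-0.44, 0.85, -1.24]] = x@[[-0.41, 1.38, -1.30], [-0.51, -2.0, -0.73]]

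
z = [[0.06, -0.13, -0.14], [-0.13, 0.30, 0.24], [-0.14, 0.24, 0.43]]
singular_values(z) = [0.67, 0.12, 0.0]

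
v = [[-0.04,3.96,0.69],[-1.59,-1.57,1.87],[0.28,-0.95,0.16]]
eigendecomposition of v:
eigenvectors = [[(0.79+0j),  0.79-0.00j,  (0.77+0j)],[(-0.15+0.56j),  -0.15-0.56j,  (-0.01+0j)],[-0.21-0.04j,  (-0.21+0.04j),  (0.64+0j)]]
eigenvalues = [(-0.98+2.78j), (-0.98-2.78j), (0.5+0j)]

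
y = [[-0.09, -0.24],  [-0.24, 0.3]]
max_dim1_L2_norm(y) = 0.38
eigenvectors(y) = [[-0.9, 0.43], [-0.43, -0.9]]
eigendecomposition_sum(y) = [[-0.17, -0.08], [-0.08, -0.04]] + [[0.08, -0.16], [-0.16, 0.34]]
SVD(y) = [[-0.43, 0.90], [0.90, 0.43]] @ diag([0.4142329219213245, 0.20423292192132453]) @ [[-0.43, 0.90], [-0.9, -0.43]]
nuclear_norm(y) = 0.62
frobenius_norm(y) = 0.46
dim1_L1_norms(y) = [0.33, 0.54]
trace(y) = 0.21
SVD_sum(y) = [[0.08, -0.16], [-0.16, 0.34]] + [[-0.17, -0.08], [-0.08, -0.04]]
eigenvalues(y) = [-0.2, 0.41]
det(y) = -0.08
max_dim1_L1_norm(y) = 0.54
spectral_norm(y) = 0.41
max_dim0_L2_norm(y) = 0.38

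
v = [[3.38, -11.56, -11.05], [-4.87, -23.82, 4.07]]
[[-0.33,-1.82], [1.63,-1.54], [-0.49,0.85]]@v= [[7.75,47.17,-3.76], [13.01,17.84,-24.28], [-5.80,-14.58,8.87]]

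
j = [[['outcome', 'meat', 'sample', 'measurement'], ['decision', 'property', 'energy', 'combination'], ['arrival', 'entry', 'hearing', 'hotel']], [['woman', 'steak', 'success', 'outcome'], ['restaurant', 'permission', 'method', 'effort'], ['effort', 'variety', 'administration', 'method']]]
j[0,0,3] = 'measurement'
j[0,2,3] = 'hotel'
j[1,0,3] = 'outcome'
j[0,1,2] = 'energy'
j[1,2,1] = 'variety'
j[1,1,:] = ['restaurant', 'permission', 'method', 'effort']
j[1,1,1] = 'permission'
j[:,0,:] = [['outcome', 'meat', 'sample', 'measurement'], ['woman', 'steak', 'success', 'outcome']]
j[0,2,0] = 'arrival'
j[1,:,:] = [['woman', 'steak', 'success', 'outcome'], ['restaurant', 'permission', 'method', 'effort'], ['effort', 'variety', 'administration', 'method']]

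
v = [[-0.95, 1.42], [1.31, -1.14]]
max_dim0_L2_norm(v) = 1.82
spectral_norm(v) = 2.41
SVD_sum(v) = [[-1.12, 1.27], [1.14, -1.29]] + [[0.17,  0.15], [0.17,  0.15]]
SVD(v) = [[-0.7, 0.71], [0.71, 0.7]] @ diag([2.4147482347535174, 0.3218554998050681]) @ [[0.66, -0.75], [0.75, 0.66]]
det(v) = -0.78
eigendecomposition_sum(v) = [[0.17, 0.17], [0.15, 0.15]] + [[-1.12,1.25], [1.16,-1.29]]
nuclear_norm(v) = 2.74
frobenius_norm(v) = 2.44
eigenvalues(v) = [0.32, -2.41]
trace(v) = -2.09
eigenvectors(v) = [[0.74, -0.70], [0.67, 0.72]]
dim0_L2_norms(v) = [1.62, 1.82]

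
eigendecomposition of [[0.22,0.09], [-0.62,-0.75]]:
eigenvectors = [[0.83, -0.1], [-0.56, 1.00]]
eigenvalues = [0.16, -0.69]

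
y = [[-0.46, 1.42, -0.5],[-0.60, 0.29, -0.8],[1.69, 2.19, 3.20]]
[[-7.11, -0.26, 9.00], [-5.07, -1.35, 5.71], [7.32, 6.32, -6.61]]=y @ [[4.74, 1.41, -3.18], [-2.86, 0.57, 4.17], [1.74, 0.84, -3.24]]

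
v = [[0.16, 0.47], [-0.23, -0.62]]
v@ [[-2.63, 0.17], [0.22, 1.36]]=[[-0.32, 0.67], [0.47, -0.88]]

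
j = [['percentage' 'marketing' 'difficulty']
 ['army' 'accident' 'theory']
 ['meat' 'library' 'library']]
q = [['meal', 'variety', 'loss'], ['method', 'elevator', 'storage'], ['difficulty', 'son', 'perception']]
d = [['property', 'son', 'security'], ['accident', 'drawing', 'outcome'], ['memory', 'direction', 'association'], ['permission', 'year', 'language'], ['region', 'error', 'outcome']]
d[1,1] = 'drawing'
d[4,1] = 'error'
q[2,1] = 'son'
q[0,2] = 'loss'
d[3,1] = 'year'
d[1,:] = ['accident', 'drawing', 'outcome']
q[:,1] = ['variety', 'elevator', 'son']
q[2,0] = 'difficulty'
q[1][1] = 'elevator'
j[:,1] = ['marketing', 'accident', 'library']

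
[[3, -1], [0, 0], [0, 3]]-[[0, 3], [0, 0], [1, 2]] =[[3, -4], [0, 0], [-1, 1]]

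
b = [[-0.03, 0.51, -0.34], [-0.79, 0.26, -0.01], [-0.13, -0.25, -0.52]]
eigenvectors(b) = [[(0.08-0.62j),(0.08+0.62j),(0.29+0j)], [0.75+0.00j,0.75-0.00j,0.27+0.00j], [(-0.1+0.2j),-0.10-0.20j,0.92+0.00j]]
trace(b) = -0.29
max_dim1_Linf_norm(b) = 0.79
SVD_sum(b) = [[-0.29, 0.16, -0.08], [-0.68, 0.36, -0.20], [-0.11, 0.06, -0.03]] + [[0.06, -0.03, -0.26], [-0.04, 0.02, 0.19], [0.11, -0.06, -0.49]] + [[0.20, 0.38, 0.00],[-0.07, -0.13, -0.00],[-0.13, -0.25, -0.0]]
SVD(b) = [[-0.39, -0.44, 0.81],[-0.91, 0.32, -0.26],[-0.14, -0.84, -0.53]] @ diag([0.8759398335437562, 0.6010665372194585, 0.5381899533123472]) @ [[0.85, -0.46, 0.25], [-0.22, 0.11, 0.97], [0.47, 0.88, 0.0]]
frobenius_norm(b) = 1.19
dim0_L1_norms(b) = [0.95, 1.02, 0.87]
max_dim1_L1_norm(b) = 1.06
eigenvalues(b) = [(0.17+0.65j), (0.17-0.65j), (-0.63+0j)]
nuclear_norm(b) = 2.02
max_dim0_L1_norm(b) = 1.02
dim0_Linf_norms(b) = [0.79, 0.51, 0.52]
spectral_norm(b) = 0.88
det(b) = -0.28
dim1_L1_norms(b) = [0.88, 1.06, 0.9]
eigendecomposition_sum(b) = [[(0.01+0.31j), (0.26-0.08j), -0.08-0.08j],[-0.37+0.07j, 0.14+0.30j, (0.08-0.11j)],[(0.03-0.11j), -0.10-0.00j, (0.02+0.03j)]] + [[(0.01-0.31j), (0.26+0.08j), -0.08+0.08j], [-0.37-0.07j, (0.14-0.3j), 0.08+0.11j], [(0.03+0.11j), -0.10+0.00j, 0.02-0.03j]] + [[(-0.06+0j), -0.02+0.00j, -0.18+0.00j], [-0.05+0.00j, (-0.01+0j), (-0.16+0j)], [(-0.19+0j), (-0.05+0j), -0.56+0.00j]]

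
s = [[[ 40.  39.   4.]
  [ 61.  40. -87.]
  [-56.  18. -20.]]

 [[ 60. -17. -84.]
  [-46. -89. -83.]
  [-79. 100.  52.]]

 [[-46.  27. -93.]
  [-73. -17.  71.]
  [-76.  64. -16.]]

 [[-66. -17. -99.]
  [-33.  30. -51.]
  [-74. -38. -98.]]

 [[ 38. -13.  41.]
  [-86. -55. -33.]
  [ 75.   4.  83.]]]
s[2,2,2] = -16.0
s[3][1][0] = -33.0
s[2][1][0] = -73.0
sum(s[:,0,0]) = 26.0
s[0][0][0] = 40.0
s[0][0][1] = 39.0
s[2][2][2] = -16.0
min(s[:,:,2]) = -99.0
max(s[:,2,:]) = 100.0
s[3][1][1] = 30.0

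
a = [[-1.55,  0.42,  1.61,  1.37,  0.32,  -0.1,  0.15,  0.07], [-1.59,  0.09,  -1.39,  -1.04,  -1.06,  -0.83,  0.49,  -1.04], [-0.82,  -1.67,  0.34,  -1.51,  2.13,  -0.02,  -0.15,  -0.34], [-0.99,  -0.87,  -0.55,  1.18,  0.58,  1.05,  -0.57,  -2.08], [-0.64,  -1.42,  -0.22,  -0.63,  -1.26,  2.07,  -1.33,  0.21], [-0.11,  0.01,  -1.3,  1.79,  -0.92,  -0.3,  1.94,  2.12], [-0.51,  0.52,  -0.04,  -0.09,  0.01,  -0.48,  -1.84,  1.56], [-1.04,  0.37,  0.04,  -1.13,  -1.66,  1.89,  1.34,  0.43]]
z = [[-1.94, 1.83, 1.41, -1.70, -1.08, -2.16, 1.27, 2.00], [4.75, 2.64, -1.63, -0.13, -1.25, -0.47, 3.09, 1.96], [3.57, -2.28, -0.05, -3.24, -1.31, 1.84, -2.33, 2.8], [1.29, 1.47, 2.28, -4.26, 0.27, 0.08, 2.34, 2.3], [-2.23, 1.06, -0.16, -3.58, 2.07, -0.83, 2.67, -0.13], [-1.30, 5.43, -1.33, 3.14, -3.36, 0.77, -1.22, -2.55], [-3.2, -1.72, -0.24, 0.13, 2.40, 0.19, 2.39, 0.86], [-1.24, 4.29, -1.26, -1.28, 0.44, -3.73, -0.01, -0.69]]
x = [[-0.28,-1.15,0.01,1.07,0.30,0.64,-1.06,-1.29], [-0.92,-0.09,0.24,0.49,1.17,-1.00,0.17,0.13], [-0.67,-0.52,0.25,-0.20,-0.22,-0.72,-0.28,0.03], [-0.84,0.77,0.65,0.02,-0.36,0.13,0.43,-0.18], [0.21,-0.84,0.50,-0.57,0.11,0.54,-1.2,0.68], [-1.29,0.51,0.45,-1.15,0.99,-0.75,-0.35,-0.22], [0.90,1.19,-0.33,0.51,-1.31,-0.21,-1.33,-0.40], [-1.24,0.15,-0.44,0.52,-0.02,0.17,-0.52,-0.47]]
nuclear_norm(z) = 42.32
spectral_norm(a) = 4.66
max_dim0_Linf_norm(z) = 5.43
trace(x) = -2.54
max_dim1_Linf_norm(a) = 2.13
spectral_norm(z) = 10.16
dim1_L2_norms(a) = [2.68, 2.95, 3.25, 3.09, 3.25, 3.76, 2.57, 3.29]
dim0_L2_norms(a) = [2.89, 2.48, 2.59, 3.39, 3.36, 3.16, 3.37, 3.56]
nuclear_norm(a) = 23.31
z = a @ x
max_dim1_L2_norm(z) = 7.92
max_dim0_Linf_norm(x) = 1.33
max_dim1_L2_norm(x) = 2.51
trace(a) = -2.91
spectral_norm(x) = 3.20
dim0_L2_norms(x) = [2.48, 2.14, 1.14, 1.9, 2.08, 1.69, 2.24, 1.61]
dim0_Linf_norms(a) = [1.59, 1.67, 1.61, 1.79, 2.13, 2.07, 1.94, 2.12]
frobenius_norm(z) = 17.68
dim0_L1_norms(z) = [19.52, 20.72, 8.36, 17.46, 12.18, 10.07, 15.32, 13.29]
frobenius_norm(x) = 5.52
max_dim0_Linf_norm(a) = 2.13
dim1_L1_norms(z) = [13.39, 15.92, 17.42, 14.29, 12.73, 19.1, 11.13, 12.94]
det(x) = 31.00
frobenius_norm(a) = 8.83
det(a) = -2180.95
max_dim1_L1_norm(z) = 19.1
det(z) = -67329.70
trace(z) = 0.93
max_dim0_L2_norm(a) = 3.56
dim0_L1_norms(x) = [6.35, 5.22, 2.87, 4.53, 4.48, 4.16, 5.34, 3.4]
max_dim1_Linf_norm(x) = 1.33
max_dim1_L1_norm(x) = 6.18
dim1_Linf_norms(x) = [1.29, 1.17, 0.72, 0.84, 1.2, 1.29, 1.33, 1.24]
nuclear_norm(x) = 14.01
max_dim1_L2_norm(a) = 3.76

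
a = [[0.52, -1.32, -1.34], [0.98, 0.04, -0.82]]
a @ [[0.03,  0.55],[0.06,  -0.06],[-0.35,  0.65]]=[[0.41, -0.51], [0.32, 0.0]]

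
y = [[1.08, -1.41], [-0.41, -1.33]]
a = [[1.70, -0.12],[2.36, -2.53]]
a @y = [[1.89, -2.24], [3.59, 0.04]]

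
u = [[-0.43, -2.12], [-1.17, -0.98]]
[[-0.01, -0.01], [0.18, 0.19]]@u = [[0.02, 0.03], [-0.30, -0.57]]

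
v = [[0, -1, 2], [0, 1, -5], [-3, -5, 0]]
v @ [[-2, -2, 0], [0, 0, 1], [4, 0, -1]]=[[8, 0, -3], [-20, 0, 6], [6, 6, -5]]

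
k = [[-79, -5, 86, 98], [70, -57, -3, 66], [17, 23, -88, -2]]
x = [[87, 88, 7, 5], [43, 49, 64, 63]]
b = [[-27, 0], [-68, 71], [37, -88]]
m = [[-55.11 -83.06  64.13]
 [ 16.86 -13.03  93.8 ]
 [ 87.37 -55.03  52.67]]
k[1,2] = -3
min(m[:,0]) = -55.11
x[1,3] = 63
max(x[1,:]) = 64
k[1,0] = 70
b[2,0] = 37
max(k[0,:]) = 98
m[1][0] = 16.86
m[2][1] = -55.03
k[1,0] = 70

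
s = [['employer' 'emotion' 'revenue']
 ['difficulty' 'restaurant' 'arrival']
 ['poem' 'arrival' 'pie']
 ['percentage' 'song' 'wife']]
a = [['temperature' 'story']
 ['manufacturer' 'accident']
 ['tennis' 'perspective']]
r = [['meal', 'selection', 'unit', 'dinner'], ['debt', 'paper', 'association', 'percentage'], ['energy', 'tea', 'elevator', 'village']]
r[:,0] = ['meal', 'debt', 'energy']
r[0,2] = 'unit'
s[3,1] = 'song'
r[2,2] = 'elevator'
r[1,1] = 'paper'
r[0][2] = 'unit'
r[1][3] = 'percentage'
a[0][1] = 'story'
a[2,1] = 'perspective'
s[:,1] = ['emotion', 'restaurant', 'arrival', 'song']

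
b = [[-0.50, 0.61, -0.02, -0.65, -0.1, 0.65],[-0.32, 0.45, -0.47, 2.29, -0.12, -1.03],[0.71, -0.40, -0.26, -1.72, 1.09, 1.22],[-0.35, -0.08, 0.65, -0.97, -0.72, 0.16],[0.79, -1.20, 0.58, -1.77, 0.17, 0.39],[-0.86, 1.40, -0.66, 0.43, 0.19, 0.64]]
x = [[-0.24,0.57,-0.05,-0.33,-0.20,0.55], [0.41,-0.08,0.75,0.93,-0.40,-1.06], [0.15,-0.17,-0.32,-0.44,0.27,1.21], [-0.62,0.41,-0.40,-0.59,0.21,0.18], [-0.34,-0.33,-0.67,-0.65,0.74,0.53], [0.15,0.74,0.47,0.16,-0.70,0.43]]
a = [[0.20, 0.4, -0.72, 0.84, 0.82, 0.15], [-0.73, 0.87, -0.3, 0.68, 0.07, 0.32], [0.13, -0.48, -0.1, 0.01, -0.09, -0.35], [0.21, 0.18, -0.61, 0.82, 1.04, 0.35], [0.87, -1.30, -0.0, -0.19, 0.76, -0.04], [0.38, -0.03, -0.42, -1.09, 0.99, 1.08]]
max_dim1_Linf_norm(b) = 2.29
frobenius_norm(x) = 3.19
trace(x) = -0.06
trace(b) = -0.47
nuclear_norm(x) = 5.26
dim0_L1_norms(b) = [3.53, 4.14, 2.64, 7.83, 2.39, 4.09]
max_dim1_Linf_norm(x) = 1.21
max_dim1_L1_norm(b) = 5.4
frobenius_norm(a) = 3.67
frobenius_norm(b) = 5.12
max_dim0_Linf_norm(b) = 2.29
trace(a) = 3.63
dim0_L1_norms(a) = [2.52, 3.26, 2.15, 3.63, 3.77, 2.29]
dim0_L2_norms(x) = [0.88, 1.09, 1.22, 1.4, 1.16, 1.84]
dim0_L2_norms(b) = [1.53, 2.03, 1.22, 3.59, 1.34, 1.89]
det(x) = 0.00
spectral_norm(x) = 2.62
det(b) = -0.00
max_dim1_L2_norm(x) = 1.7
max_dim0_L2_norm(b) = 3.59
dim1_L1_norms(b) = [2.53, 4.68, 5.4, 2.93, 4.9, 4.18]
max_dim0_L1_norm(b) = 7.83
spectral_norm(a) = 2.37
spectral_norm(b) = 4.28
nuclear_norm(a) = 6.84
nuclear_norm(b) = 8.26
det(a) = 0.00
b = x @ a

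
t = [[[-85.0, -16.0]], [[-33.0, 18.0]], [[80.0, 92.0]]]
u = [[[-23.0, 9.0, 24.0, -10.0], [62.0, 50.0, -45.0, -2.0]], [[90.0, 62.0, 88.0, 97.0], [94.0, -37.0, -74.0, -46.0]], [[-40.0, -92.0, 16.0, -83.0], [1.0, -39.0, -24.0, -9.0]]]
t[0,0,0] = -85.0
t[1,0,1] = 18.0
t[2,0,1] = 92.0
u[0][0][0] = -23.0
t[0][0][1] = -16.0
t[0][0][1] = -16.0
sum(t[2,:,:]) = 172.0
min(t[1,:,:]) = -33.0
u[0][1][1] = 50.0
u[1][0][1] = 62.0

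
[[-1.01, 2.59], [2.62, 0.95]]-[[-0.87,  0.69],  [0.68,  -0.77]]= [[-0.14, 1.9], [1.94, 1.72]]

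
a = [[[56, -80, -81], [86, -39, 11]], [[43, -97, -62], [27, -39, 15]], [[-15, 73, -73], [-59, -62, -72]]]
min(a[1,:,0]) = 27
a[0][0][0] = 56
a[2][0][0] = -15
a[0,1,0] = 86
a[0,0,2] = -81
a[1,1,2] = 15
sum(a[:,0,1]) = -104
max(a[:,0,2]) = -62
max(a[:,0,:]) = 73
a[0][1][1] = -39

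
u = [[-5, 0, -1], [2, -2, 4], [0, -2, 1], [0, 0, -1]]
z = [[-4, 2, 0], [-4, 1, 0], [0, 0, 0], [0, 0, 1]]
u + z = [[-9, 2, -1], [-2, -1, 4], [0, -2, 1], [0, 0, 0]]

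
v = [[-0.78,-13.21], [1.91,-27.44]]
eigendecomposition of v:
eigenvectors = [[1.00,0.46], [0.07,0.89]]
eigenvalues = [-1.76, -26.46]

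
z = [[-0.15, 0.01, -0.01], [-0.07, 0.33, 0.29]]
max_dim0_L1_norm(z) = 0.34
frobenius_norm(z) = 0.47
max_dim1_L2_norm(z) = 0.44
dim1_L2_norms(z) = [0.15, 0.44]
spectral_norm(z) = 0.45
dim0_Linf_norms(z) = [0.15, 0.33, 0.29]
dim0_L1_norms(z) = [0.22, 0.34, 0.3]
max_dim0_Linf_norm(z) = 0.33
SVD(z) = [[0.06, 1.00], [1.00, -0.06]] @ diag([0.44561814881072803, 0.1484064198426059]) @ [[-0.18, 0.74, 0.65],[-0.98, -0.07, -0.19]]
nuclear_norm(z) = 0.59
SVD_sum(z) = [[-0.00, 0.02, 0.02], [-0.08, 0.33, 0.29]] + [[-0.15, -0.01, -0.03], [0.01, 0.00, 0.0]]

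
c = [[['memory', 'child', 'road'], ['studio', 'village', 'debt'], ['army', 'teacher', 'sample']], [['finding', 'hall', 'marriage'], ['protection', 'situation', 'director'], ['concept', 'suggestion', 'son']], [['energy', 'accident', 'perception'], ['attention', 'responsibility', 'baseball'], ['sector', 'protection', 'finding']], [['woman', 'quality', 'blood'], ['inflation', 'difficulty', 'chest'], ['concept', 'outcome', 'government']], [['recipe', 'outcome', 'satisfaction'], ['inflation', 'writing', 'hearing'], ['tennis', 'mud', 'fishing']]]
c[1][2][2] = 'son'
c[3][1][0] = 'inflation'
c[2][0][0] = 'energy'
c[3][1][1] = 'difficulty'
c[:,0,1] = ['child', 'hall', 'accident', 'quality', 'outcome']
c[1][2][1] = 'suggestion'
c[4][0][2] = 'satisfaction'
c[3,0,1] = 'quality'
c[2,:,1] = ['accident', 'responsibility', 'protection']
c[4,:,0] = ['recipe', 'inflation', 'tennis']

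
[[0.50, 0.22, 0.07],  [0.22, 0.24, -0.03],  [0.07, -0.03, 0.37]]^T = [[0.50, 0.22, 0.07], [0.22, 0.24, -0.03], [0.07, -0.03, 0.37]]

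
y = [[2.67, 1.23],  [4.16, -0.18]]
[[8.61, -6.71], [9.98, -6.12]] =y@[[2.47, -1.56], [1.64, -2.07]]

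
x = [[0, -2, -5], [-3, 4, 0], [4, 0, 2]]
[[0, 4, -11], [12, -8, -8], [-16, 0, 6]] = x @ [[-4, 0, 0], [0, -2, -2], [0, 0, 3]]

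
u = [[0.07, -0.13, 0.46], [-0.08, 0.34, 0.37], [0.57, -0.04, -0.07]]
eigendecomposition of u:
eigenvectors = [[(0.61+0j), (-0.19-0.4j), (-0.19+0.4j)], [(0.35+0j), (-0.78+0j), -0.78-0.00j], [(-0.71+0j), -0.25-0.38j, (-0.25+0.38j)]]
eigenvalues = [(-0.54+0j), (0.44+0.14j), (0.44-0.14j)]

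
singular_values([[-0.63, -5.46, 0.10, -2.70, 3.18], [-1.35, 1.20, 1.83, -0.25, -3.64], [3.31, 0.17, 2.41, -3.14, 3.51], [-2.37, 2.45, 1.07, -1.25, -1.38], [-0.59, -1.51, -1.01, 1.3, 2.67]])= [8.9, 5.51, 4.33, 2.4, 1.01]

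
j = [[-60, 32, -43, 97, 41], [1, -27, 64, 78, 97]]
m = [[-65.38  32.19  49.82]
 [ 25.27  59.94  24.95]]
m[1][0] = 25.27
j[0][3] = 97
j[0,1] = 32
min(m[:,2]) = 24.95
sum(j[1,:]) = 213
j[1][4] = 97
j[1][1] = -27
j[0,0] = -60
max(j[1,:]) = 97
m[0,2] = 49.82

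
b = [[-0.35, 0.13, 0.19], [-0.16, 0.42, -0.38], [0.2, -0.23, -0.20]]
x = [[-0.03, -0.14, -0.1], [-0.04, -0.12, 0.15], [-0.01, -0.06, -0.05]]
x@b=[[0.01, -0.04, 0.07], [0.06, -0.09, 0.01], [0.00, -0.01, 0.03]]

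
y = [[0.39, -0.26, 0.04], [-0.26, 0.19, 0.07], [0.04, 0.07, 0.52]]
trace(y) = 1.10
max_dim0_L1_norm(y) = 0.69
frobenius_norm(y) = 0.78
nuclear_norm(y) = 1.10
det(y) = -0.00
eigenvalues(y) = [-0.0, 0.57, 0.53]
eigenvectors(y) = [[-0.56, -0.80, 0.23], [-0.82, 0.58, 0.03], [0.15, 0.17, 0.97]]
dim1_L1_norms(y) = [0.69, 0.52, 0.63]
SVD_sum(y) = [[0.36, -0.26, -0.08], [-0.26, 0.19, 0.06], [-0.08, 0.06, 0.02]] + [[0.03,0.00,0.12], [0.00,0.00,0.01], [0.12,0.01,0.50]] + [[-0.00, -0.00, 0.0],[-0.0, -0.00, 0.00],[0.0, 0.0, -0.00]]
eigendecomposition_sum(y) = [[-0.00, -0.0, 0.00],[-0.00, -0.00, 0.00],[0.00, 0.0, -0.00]] + [[0.36, -0.26, -0.08],[-0.26, 0.19, 0.06],[-0.08, 0.06, 0.02]] + [[0.03, 0.0, 0.12],[0.00, 0.00, 0.01],[0.12, 0.01, 0.50]]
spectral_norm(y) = 0.57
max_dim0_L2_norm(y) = 0.53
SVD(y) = [[-0.80, -0.23, -0.56], [0.58, -0.03, -0.82], [0.17, -0.97, 0.15]] @ diag([0.5697289326746855, 0.531232546847886, 0.0009614795225714693]) @ [[-0.80, 0.58, 0.17], [-0.23, -0.03, -0.97], [0.56, 0.82, -0.15]]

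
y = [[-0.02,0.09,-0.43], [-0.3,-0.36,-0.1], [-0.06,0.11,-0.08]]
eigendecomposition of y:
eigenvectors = [[0.82+0.00j, -0.10-0.49j, (-0.1+0.49j)], [-0.40+0.00j, (0.8+0j), 0.80-0.00j], [-0.41+0.00j, (-0.15-0.28j), (-0.15+0.28j)]]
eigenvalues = [(0.15+0j), (-0.3+0.22j), (-0.3-0.22j)]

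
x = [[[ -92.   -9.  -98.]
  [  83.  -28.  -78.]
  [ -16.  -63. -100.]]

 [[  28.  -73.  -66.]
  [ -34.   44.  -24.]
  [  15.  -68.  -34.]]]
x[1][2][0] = 15.0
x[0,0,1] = -9.0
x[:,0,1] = [-9.0, -73.0]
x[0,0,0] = -92.0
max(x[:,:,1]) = 44.0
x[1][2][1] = -68.0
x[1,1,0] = -34.0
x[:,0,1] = [-9.0, -73.0]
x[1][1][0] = -34.0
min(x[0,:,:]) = -100.0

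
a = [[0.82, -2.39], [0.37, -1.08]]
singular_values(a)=[2.77, 0.0]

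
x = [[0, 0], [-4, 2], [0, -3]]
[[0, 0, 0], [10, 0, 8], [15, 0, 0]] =x @[[-5, 0, -2], [-5, 0, 0]]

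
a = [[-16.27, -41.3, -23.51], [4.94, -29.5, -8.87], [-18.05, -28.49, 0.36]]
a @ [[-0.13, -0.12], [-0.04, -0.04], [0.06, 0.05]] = [[2.36, 2.43], [0.01, 0.14], [3.51, 3.32]]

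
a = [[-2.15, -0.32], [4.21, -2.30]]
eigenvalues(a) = [(-2.22+1.16j), (-2.22-1.16j)]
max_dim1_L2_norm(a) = 4.8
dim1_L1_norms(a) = [2.47, 6.51]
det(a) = 6.29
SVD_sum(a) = [[-1.70,  0.73], [4.39,  -1.89]] + [[-0.45, -1.05],[-0.18, -0.41]]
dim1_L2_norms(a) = [2.17, 4.8]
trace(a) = -4.45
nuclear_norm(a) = 6.35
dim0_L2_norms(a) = [4.73, 2.32]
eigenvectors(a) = [[(0.02+0.27j), (0.02-0.27j)], [(0.96+0j), (0.96-0j)]]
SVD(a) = [[-0.36, 0.93], [0.93, 0.36]] @ diag([5.12148091117456, 1.2285899545717425]) @ [[0.92, -0.40],[-0.40, -0.92]]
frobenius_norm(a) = 5.27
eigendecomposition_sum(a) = [[(-1.08+0.65j), (-0.16-0.31j)],[(2.11+4.04j), -1.15+0.51j]] + [[-1.08-0.65j, (-0.16+0.31j)],[2.11-4.04j, (-1.15-0.51j)]]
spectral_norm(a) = 5.12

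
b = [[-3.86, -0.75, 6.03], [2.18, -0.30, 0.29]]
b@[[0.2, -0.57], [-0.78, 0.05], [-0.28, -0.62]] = [[-1.88, -1.58], [0.59, -1.44]]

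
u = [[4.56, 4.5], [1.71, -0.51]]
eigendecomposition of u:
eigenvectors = [[0.97, -0.58], [0.26, 0.81]]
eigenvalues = [5.78, -1.73]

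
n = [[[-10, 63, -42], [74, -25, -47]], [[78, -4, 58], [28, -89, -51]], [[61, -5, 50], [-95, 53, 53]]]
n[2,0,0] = 61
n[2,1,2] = 53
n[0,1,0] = 74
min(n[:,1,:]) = -95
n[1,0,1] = -4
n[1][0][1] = -4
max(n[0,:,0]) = 74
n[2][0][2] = 50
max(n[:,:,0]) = 78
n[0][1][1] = -25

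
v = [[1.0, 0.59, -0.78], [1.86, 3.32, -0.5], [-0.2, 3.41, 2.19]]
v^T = [[1.0, 1.86, -0.20],[0.59, 3.32, 3.41],[-0.78, -0.50, 2.19]]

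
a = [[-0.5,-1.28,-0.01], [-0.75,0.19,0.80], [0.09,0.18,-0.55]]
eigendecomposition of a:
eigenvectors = [[-0.67,0.82,0.72], [0.74,0.53,-0.03], [0.05,-0.22,0.69]]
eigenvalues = [0.92, -1.32, -0.46]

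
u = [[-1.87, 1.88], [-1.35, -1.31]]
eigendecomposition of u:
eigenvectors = [[0.76+0.00j, (0.76-0j)], [(0.11+0.64j), (0.11-0.64j)]]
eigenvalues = [(-1.59+1.57j), (-1.59-1.57j)]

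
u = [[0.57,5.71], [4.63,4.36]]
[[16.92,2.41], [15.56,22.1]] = u @ [[0.63, 4.83],[2.9, -0.06]]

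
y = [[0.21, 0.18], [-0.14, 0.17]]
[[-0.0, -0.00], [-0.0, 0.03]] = y @ [[-0.01, -0.09], [-0.01, 0.08]]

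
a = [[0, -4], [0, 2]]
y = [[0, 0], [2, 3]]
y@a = [[0, 0], [0, -2]]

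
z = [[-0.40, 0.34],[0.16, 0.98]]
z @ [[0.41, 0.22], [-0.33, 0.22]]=[[-0.28, -0.01], [-0.26, 0.25]]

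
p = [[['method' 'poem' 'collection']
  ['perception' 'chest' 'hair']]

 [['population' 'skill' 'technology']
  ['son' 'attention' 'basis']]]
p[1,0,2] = 'technology'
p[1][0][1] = 'skill'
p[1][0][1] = 'skill'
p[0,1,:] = ['perception', 'chest', 'hair']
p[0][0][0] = 'method'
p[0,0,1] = 'poem'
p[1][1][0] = 'son'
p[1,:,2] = ['technology', 'basis']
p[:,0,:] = [['method', 'poem', 'collection'], ['population', 'skill', 'technology']]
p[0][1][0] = 'perception'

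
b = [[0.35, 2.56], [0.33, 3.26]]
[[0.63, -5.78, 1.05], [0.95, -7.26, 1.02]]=b@[[-1.26, -0.85, 2.78], [0.42, -2.14, 0.03]]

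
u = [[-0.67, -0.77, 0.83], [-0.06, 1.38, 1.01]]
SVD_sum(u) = [[-0.01, -0.22, -0.13], [0.04, 1.46, 0.87]] + [[-0.66, -0.55, 0.96], [-0.1, -0.08, 0.14]]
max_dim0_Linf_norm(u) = 1.38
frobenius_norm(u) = 2.16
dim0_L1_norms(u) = [0.73, 2.15, 1.84]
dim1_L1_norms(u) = [2.27, 2.45]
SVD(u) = [[-0.15, 0.99], [0.99, 0.15]] @ diag([1.719234162934569, 1.3050034072747363]) @ [[0.02, 0.86, 0.51], [-0.51, -0.43, 0.74]]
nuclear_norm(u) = 3.02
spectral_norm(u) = 1.72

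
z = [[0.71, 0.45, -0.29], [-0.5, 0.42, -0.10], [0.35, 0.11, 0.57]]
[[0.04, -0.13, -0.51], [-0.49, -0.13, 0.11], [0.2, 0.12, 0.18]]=z@[[0.48, 0.04, -0.42],[-0.56, -0.20, -0.09],[0.17, 0.22, 0.59]]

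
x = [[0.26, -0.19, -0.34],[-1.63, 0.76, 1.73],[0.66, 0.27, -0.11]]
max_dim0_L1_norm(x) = 2.55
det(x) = -0.01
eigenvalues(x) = [-0.38, 0.01, 1.27]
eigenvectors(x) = [[-0.08, 0.39, -0.21], [0.8, -0.65, 0.97], [-0.60, 0.65, 0.09]]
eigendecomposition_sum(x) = [[0.10, 0.02, -0.03], [-0.92, -0.23, 0.32], [0.7, 0.17, -0.24]] + [[0.01, 0.0, 0.00], [-0.02, -0.00, -0.00], [0.02, 0.0, 0.00]] + [[0.15,  -0.22,  -0.31], [-0.68,  1.00,  1.41], [-0.06,  0.09,  0.13]]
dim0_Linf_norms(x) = [1.63, 0.76, 1.73]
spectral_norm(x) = 2.57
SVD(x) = [[-0.18, 0.14, -0.97], [0.97, -0.15, -0.2], [-0.17, -0.98, -0.11]] @ diag([2.5749441288776658, 0.5804715862810982, 0.003933278370404943]) @ [[-0.68, 0.28, 0.68],[-0.63, -0.7, -0.34],[-0.38, 0.66, -0.65]]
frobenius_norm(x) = 2.64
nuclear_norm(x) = 3.16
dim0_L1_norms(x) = [2.55, 1.22, 2.18]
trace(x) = 0.91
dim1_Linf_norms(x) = [0.34, 1.73, 0.66]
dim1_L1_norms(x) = [0.79, 4.12, 1.04]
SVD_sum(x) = [[0.31, -0.13, -0.31], [-1.68, 0.70, 1.70], [0.3, -0.13, -0.3]] + [[-0.05, -0.06, -0.03], [0.05, 0.06, 0.03], [0.36, 0.40, 0.19]] + [[0.0, -0.0, 0.00], [0.00, -0.00, 0.0], [0.00, -0.0, 0.0]]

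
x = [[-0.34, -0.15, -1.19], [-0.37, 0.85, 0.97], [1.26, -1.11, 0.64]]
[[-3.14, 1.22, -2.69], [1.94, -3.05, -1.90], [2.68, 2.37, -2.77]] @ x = [[-2.77, 4.49, 3.20], [-1.93, -0.77, -6.48], [-5.28, 4.69, -2.66]]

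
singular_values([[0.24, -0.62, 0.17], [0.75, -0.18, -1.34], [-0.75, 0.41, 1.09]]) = [2.07, 0.71, 0.0]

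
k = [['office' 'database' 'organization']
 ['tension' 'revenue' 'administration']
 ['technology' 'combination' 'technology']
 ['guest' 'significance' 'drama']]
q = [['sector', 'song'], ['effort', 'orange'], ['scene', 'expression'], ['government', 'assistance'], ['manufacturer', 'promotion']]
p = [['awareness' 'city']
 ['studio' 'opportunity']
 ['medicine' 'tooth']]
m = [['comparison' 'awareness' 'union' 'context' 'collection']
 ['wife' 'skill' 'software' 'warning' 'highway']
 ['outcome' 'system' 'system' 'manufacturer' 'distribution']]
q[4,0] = 'manufacturer'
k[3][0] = 'guest'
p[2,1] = 'tooth'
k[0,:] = ['office', 'database', 'organization']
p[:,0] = ['awareness', 'studio', 'medicine']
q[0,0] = 'sector'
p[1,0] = 'studio'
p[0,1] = 'city'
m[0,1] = 'awareness'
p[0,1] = 'city'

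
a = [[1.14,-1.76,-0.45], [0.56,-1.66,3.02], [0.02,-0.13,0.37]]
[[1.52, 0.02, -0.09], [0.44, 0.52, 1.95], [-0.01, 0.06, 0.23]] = a @ [[1.00, -0.84, -0.13], [-0.18, -0.56, -0.18], [-0.14, 0.02, 0.57]]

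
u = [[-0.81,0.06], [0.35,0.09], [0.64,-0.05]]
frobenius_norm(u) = 1.10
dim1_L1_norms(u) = [0.87, 0.44, 0.69]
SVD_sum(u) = [[-0.81, 0.03], [0.35, -0.01], [0.64, -0.03]] + [[0.00, 0.03], [0.00, 0.1], [-0.00, -0.02]]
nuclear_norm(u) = 1.20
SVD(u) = [[-0.74,-0.24],[0.32,-0.95],[0.59,0.21]] @ diag([1.0909857567740011, 0.1102273945816566]) @ [[1.00, -0.04], [-0.04, -1.0]]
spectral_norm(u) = 1.09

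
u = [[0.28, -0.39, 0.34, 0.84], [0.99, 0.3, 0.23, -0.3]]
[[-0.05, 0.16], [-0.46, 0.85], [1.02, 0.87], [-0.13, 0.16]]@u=[[0.14,0.07,0.02,-0.09], [0.71,0.43,0.04,-0.64], [1.15,-0.14,0.55,0.6], [0.12,0.10,-0.01,-0.16]]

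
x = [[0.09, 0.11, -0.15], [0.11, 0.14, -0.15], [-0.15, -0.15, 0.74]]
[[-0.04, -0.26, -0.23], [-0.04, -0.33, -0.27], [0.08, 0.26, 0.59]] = x @ [[-0.35, -3.51, -1.99], [0.01, -0.02, 0.08], [0.04, -0.37, 0.41]]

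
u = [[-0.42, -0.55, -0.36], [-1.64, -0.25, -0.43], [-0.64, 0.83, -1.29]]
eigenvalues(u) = [(0.66+0j), (-1.31+0.46j), (-1.31-0.46j)]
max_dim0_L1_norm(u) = 2.7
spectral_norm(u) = 2.11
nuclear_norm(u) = 3.86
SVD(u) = [[-0.23, -0.33, -0.91], [-0.73, -0.56, 0.39], [-0.64, 0.76, -0.11]] @ diag([2.113181337189738, 1.271890788506824, 0.47419242746429247]) @ [[0.81, -0.10, 0.58], [0.45, 0.75, -0.49], [-0.38, 0.65, 0.65]]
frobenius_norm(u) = 2.51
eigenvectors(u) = [[-0.52+0.00j, (-0.43+0.03j), -0.43-0.03j], [(0.71+0j), (-0.67+0j), -0.67-0.00j], [0.47+0.00j, -0.01+0.61j, (-0.01-0.61j)]]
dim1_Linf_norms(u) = [0.55, 1.64, 1.29]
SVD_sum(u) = [[-0.4, 0.05, -0.28], [-1.25, 0.16, -0.90], [-1.09, 0.14, -0.78]] + [[-0.19, -0.32, 0.21], [-0.32, -0.53, 0.35], [0.43, 0.73, -0.47]] + [[0.17, -0.28, -0.28], [-0.07, 0.12, 0.12], [0.02, -0.04, -0.04]]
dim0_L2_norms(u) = [1.81, 1.03, 1.41]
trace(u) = -1.96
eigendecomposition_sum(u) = [[0.34+0.00j, (-0.22-0j), -0.01+0.00j], [-0.47+0.00j, (0.3+0j), 0.02-0.00j], [(-0.31+0j), 0.20+0.00j, (0.01-0j)]] + [[(-0.38-0.09j),  -0.16+0.23j,  (-0.17-0.45j)], [-0.58-0.17j,  -0.28+0.35j,  (-0.23-0.71j)], [-0.16+0.53j,  (0.31+0.26j),  -0.65+0.20j]] + [[(-0.38+0.09j), (-0.16-0.23j), -0.17+0.45j], [-0.58+0.17j, (-0.28-0.35j), (-0.23+0.71j)], [-0.16-0.53j, 0.31-0.26j, -0.65-0.20j]]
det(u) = 1.27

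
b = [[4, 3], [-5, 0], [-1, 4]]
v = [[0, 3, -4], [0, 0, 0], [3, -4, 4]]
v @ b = [[-11, -16], [0, 0], [28, 25]]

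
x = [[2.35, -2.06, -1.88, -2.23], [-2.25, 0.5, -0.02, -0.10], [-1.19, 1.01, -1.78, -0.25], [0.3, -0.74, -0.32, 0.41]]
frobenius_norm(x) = 5.49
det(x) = 10.87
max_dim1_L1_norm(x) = 8.52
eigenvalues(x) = [3.81, 1.06, -2.12, -1.27]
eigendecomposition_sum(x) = [[2.86, -1.65, -0.86, -1.77], [-1.96, 1.13, 0.59, 1.21], [-1.0, 0.57, 0.3, 0.61], [0.77, -0.44, -0.23, -0.48]] + [[-0.04, -0.01, 0.01, 0.13], [0.21, 0.06, -0.06, -0.71], [0.12, 0.03, -0.03, -0.4], [-0.32, -0.09, 0.09, 1.07]] + [[-0.28, 0.4, -1.9, -0.42], [-0.24, 0.35, -1.67, -0.37], [-0.30, 0.43, -2.07, -0.46], [-0.08, 0.11, -0.52, -0.12]] + [[-0.2, -0.8, 0.87, -0.18], [-0.25, -1.03, 1.12, -0.23], [-0.01, -0.03, 0.03, -0.01], [-0.08, -0.32, 0.34, -0.07]]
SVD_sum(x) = [[2.89, -2.07, -1.34, -1.73], [-1.22, 0.87, 0.57, 0.73], [-0.45, 0.32, 0.21, 0.27], [0.35, -0.25, -0.16, -0.21]] + [[-0.41, 0.14, -0.68, -0.33], [-0.56, 0.2, -0.93, -0.45], [-1.04, 0.36, -1.73, -0.83], [0.08, -0.03, 0.13, 0.06]] + [[-0.15, -0.17, 0.12, -0.14], [-0.45, -0.51, 0.38, -0.44], [0.3, 0.34, -0.25, 0.3], [0.03, 0.04, -0.03, 0.03]] + [[0.01, 0.03, 0.02, -0.03], [-0.02, -0.06, -0.03, 0.06], [-0.01, -0.02, -0.01, 0.02], [-0.17, -0.50, -0.26, 0.52]]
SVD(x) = [[-0.91,-0.33,0.26,-0.06], [0.38,-0.45,0.8,0.12], [0.14,-0.83,-0.54,0.04], [-0.11,0.06,-0.06,0.99]] @ diag([4.605387519601586, 2.661563930485359, 1.1172881401342805, 0.7935051670610322]) @ [[-0.69, 0.5, 0.32, 0.41], [0.47, -0.16, 0.78, 0.38], [-0.51, -0.57, 0.42, -0.49], [-0.21, -0.64, -0.33, 0.67]]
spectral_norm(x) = 4.61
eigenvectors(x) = [[0.78, 0.1, 0.57, 0.59], [-0.53, -0.52, 0.5, 0.77], [-0.27, -0.30, 0.63, 0.02], [0.21, 0.79, 0.16, 0.24]]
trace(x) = 1.48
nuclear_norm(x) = 9.18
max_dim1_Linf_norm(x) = 2.35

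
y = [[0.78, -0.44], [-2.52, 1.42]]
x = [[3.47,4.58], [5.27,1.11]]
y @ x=[[0.39,3.08], [-1.26,-9.97]]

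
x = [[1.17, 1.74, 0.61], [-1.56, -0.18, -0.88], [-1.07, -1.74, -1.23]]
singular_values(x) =[3.48, 1.18, 0.41]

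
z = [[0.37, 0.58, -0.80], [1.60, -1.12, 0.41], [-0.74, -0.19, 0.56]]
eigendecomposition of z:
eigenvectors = [[-0.29, 0.68, 0.32],[0.96, 0.32, 0.69],[-0.01, -0.66, 0.65]]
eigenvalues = [-1.61, 1.42, -0.0]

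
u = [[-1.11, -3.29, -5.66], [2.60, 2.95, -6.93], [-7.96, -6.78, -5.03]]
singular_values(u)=[12.83, 8.64, 1.71]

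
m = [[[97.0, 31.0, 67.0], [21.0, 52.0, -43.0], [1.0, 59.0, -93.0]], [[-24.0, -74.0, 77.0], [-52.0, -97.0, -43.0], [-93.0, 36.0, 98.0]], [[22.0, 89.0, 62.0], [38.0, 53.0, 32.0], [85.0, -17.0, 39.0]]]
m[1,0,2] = 77.0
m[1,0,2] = 77.0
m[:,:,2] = [[67.0, -43.0, -93.0], [77.0, -43.0, 98.0], [62.0, 32.0, 39.0]]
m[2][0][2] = 62.0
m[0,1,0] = 21.0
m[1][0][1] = -74.0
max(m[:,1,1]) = 53.0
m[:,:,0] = [[97.0, 21.0, 1.0], [-24.0, -52.0, -93.0], [22.0, 38.0, 85.0]]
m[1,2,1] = 36.0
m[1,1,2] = -43.0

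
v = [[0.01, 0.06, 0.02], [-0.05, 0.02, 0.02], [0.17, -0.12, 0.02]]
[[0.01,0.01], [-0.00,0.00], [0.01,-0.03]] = v @ [[0.12,-0.03], [0.08,0.16], [-0.01,-0.08]]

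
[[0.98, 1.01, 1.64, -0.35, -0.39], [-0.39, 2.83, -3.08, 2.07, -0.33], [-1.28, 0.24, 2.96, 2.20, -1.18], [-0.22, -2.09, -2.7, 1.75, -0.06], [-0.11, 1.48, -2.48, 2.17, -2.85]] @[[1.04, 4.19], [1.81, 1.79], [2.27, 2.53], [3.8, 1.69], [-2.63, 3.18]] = [[6.27, 8.23], [6.46, -1.91], [17.29, 2.52], [-3.33, -8.73], [12.68, -9.48]]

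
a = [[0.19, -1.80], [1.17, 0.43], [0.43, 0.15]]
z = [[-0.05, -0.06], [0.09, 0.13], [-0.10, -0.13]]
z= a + [[-0.24, 1.74], [-1.08, -0.30], [-0.53, -0.28]]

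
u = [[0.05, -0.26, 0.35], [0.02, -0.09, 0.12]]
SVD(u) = [[-0.95, -0.33],[-0.33, 0.95]] @ diag([0.46421187830989036, 0.0027077732555532475]) @ [[-0.12, 0.59, -0.8], [0.96, -0.13, -0.23]]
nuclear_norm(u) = 0.47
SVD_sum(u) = [[0.05, -0.26, 0.35],[0.02, -0.09, 0.12]] + [[-0.0, 0.00, 0.0], [0.0, -0.0, -0.00]]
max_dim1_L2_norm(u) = 0.44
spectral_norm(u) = 0.46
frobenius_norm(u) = 0.46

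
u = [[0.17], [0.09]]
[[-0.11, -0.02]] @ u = [[-0.02]]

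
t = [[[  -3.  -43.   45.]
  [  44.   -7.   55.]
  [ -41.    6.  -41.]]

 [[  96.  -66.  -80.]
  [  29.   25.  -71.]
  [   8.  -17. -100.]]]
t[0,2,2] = -41.0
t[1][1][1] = 25.0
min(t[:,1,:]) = -71.0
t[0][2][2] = -41.0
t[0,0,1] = -43.0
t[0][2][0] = -41.0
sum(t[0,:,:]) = 15.0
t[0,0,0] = -3.0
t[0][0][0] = -3.0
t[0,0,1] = -43.0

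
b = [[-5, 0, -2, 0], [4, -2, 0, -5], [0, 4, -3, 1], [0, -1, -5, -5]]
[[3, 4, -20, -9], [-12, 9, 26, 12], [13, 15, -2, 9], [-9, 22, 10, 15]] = b @ [[-1, 0, 4, 3], [4, 3, 0, 0], [1, -2, 0, -3], [0, -3, -2, 0]]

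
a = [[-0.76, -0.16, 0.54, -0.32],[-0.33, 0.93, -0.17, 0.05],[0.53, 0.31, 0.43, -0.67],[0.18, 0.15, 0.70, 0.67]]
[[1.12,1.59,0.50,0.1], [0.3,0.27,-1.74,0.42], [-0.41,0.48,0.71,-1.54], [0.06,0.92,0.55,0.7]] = a @[[-1.16, -0.88, 0.67, -0.89], [-0.01, 0.29, -1.38, 0.02], [0.42, 1.67, 1.25, -0.19], [-0.04, -0.2, -0.36, 1.48]]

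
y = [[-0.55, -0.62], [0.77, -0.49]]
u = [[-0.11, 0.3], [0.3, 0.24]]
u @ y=[[0.29,-0.08],[0.02,-0.30]]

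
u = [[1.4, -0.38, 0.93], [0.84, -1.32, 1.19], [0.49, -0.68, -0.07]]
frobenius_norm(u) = 2.75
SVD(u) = [[-0.62,  0.77,  0.12], [-0.74,  -0.53,  -0.41], [-0.25,  -0.35,  0.91]] @ diag([2.5727806640019124, 0.8020417800162336, 0.5275686097999647]) @ [[-0.63, 0.54, -0.56], [0.57, 0.81, 0.13], [0.52, -0.24, -0.82]]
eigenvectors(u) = [[(0.93+0j), 0.02-0.21j, 0.02+0.21j],[0.35+0.00j, 0.75+0.00j, (0.75-0j)],[0.15+0.00j, (0.38+0.49j), (0.38-0.49j)]]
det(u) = 1.09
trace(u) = 0.01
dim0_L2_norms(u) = [1.7, 1.53, 1.51]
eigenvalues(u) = [(1.4+0j), (-0.7+0.54j), (-0.7-0.54j)]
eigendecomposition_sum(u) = [[(1.44+0j),(-0.36+0j),0.62-0.00j], [0.54+0.00j,-0.13+0.00j,(0.23-0j)], [(0.23+0j),(-0.06+0j),0.10-0.00j]] + [[(-0.02-0.04j),-0.01+0.17j,0.15-0.12j], [0.15-0.09j,-0.59+0.02j,0.48+0.50j], [0.13+0.05j,-0.31-0.37j,(-0.08+0.56j)]] + [[-0.02+0.04j, (-0.01-0.17j), (0.15+0.12j)], [0.15+0.09j, (-0.59-0.02j), 0.48-0.50j], [0.13-0.05j, -0.31+0.37j, -0.08-0.56j]]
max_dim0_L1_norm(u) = 2.73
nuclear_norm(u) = 3.90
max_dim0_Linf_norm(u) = 1.4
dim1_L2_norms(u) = [1.72, 1.97, 0.84]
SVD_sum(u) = [[1.01, -0.86, 0.90], [1.20, -1.02, 1.07], [0.4, -0.34, 0.36]] + [[0.36, 0.50, 0.08], [-0.25, -0.35, -0.06], [-0.16, -0.22, -0.04]] + [[0.03, -0.02, -0.05], [-0.11, 0.05, 0.17], [0.25, -0.11, -0.39]]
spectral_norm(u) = 2.57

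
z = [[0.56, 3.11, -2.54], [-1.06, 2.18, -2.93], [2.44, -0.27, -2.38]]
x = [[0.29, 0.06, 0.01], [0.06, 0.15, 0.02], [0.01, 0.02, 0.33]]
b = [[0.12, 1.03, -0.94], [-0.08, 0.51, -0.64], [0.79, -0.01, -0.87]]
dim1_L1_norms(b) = [2.09, 1.23, 1.67]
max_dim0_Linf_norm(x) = 0.33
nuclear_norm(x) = 0.77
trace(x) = 0.77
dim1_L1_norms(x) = [0.36, 0.23, 0.36]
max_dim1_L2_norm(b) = 1.4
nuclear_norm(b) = 2.85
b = x @ z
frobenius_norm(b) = 2.00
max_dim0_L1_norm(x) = 0.36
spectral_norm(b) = 1.79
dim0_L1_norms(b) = [0.99, 1.55, 2.45]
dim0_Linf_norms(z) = [2.44, 3.11, 2.93]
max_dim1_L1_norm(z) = 6.21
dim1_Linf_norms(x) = [0.29, 0.15, 0.33]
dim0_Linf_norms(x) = [0.29, 0.15, 0.33]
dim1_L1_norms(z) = [6.21, 6.17, 5.09]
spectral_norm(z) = 5.64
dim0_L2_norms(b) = [0.8, 1.15, 1.43]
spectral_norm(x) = 0.34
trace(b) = -0.24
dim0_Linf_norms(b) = [0.79, 1.03, 0.94]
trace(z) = 0.36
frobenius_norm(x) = 0.47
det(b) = -0.27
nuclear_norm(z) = 9.89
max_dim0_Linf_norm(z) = 3.11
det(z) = -20.64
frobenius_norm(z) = 6.53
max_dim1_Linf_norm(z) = 3.11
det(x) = 0.01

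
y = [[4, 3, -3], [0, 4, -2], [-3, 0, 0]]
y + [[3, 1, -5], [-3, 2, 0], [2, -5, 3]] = [[7, 4, -8], [-3, 6, -2], [-1, -5, 3]]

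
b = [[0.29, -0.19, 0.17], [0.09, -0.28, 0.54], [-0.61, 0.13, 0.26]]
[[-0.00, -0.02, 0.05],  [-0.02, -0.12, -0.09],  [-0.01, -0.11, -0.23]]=b @ [[0.05, 0.05, 0.34], [0.11, -0.08, 0.13], [0.02, -0.28, -0.16]]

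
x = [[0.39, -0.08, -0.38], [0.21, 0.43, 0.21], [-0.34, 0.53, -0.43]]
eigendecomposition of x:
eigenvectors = [[0.31+0.00j,0.76+0.00j,(0.76-0j)],[-0.23+0.00j,(0.03-0.53j),0.03+0.53j],[0.92+0.00j,(-0.29-0.24j),(-0.29+0.24j)]]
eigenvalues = [(-0.68+0j), (0.53+0.18j), (0.53-0.18j)]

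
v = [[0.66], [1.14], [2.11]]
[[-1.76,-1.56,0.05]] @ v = [[-2.83]]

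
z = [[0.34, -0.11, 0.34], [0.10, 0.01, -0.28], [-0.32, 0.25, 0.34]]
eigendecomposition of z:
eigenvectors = [[(0.15+0.62j),(0.15-0.62j),(0.56+0j)],  [0.33-0.26j,0.33+0.26j,0.82+0.00j],  [(-0.65+0j),(-0.65-0j),(-0.11+0j)]]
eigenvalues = [(0.29+0.4j), (0.29-0.4j), (0.12+0j)]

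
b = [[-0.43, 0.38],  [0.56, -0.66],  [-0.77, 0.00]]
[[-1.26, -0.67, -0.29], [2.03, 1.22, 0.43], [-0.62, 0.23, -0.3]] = b @ [[0.8,-0.30,0.39], [-2.4,-2.1,-0.32]]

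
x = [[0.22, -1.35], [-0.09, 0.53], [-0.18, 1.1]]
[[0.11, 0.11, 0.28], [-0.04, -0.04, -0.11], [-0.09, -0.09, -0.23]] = x@[[0.18, 0.19, 0.48], [-0.05, -0.05, -0.13]]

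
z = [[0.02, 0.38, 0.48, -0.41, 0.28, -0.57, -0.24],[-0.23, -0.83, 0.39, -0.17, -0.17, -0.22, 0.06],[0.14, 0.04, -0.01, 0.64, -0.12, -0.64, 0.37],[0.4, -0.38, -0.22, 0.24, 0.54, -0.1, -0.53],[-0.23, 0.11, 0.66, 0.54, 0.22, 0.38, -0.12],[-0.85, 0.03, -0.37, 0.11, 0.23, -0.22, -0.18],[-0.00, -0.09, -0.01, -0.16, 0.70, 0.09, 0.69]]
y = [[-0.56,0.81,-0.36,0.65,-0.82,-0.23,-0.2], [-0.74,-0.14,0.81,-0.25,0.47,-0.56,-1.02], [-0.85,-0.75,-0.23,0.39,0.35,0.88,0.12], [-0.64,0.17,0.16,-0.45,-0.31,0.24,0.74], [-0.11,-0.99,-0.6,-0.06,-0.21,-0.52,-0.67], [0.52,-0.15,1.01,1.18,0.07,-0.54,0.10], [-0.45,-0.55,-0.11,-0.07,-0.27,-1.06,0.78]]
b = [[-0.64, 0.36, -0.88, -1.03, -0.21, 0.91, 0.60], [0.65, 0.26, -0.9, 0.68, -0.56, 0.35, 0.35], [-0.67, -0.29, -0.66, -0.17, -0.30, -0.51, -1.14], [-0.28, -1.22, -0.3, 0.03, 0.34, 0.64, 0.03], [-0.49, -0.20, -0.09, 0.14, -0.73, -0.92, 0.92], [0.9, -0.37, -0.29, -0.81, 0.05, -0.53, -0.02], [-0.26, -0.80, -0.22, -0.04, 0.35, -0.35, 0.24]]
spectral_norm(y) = 1.97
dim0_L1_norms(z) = [1.87, 1.86, 2.14, 2.27, 2.26, 2.22, 2.19]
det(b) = -5.72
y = z @ b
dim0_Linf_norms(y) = [0.85, 0.99, 1.01, 1.18, 0.82, 1.06, 1.02]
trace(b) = -2.03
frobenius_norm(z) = 2.65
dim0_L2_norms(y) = [1.57, 1.6, 1.5, 1.5, 1.11, 1.7, 1.65]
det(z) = 1.00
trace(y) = -1.35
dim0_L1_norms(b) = [3.89, 3.5, 3.34, 2.9, 2.54, 4.21, 3.3]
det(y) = -5.70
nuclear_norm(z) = 7.00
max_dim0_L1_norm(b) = 4.21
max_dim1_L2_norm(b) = 1.9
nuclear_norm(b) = 10.10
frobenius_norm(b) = 4.04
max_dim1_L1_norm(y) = 3.99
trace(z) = 0.11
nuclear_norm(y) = 10.11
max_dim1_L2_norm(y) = 1.74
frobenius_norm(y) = 4.05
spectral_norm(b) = 1.96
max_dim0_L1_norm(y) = 4.03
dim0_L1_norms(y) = [3.87, 3.56, 3.28, 3.05, 2.5, 4.03, 3.63]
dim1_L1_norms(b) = [4.63, 3.75, 3.74, 2.84, 3.49, 2.97, 2.26]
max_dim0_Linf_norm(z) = 0.85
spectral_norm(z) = 1.01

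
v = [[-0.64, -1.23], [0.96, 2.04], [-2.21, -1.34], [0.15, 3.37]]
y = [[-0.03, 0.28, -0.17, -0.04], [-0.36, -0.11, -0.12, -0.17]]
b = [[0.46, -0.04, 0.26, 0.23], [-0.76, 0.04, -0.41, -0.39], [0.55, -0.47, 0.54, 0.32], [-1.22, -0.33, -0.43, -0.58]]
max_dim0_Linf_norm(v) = 3.37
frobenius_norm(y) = 0.54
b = v @ y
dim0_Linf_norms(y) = [0.36, 0.28, 0.17, 0.17]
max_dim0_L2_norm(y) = 0.36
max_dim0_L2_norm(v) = 4.34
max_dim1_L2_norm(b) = 1.46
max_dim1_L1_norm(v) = 3.55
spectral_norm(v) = 4.62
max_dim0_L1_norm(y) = 0.39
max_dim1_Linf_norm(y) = 0.36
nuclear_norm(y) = 0.76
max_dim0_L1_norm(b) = 2.99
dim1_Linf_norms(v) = [1.23, 2.04, 2.21, 3.37]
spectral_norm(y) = 0.43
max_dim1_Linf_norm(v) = 3.37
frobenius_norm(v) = 5.01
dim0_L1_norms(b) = [2.99, 0.88, 1.64, 1.52]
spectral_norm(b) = 1.96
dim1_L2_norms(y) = [0.33, 0.43]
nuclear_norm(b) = 2.62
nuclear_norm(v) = 6.54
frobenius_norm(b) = 2.07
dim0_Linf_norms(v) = [2.21, 3.37]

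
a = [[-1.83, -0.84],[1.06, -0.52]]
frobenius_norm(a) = 2.33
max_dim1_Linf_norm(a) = 1.83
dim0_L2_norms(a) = [2.11, 0.99]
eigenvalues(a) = [(-1.18+0.68j), (-1.18-0.68j)]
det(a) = 1.84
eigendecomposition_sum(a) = [[(-0.92-0.23j), (-0.42-0.73j)], [(0.53+0.92j), -0.26+0.91j]] + [[(-0.92+0.23j), -0.42+0.73j], [0.53-0.92j, (-0.26-0.91j)]]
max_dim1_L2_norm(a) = 2.01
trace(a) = -2.35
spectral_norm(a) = 2.18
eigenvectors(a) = [[(0.46-0.48j), 0.46+0.48j], [(-0.75+0j), (-0.75-0j)]]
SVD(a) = [[-0.91, 0.41], [0.41, 0.91]] @ diag([2.1751737409998393, 0.846828906252476]) @ [[0.97, 0.25], [0.25, -0.97]]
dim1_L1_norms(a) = [2.67, 1.58]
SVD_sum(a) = [[-1.92, -0.5], [0.86, 0.23]] + [[0.09, -0.34],  [0.20, -0.75]]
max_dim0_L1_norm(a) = 2.89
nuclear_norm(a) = 3.02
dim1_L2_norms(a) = [2.01, 1.18]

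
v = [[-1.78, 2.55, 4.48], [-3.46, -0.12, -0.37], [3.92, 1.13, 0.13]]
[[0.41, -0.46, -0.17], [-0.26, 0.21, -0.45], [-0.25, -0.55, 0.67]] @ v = [[0.2, 0.91, 1.98], [-2.03, -1.2, -1.30], [4.97, 0.19, -0.83]]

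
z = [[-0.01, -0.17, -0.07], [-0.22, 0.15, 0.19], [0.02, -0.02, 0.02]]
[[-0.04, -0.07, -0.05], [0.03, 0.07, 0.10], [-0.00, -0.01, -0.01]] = z@ [[0.01, 0.01, -0.22], [0.22, 0.40, 0.33], [0.02, 0.04, 0.01]]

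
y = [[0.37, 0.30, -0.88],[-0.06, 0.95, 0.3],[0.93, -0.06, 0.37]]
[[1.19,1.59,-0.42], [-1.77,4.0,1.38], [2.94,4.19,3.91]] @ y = [[-0.05,1.89,-0.73], [0.39,3.19,3.27], [4.47,4.63,0.12]]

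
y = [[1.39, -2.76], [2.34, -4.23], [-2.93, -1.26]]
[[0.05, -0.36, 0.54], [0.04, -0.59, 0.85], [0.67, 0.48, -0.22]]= y @ [[-0.18, -0.18, 0.13], [-0.11, 0.04, -0.13]]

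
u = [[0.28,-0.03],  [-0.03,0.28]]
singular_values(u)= [0.31, 0.25]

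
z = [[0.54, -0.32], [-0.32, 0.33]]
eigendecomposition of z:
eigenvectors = [[0.81, 0.59], [-0.59, 0.81]]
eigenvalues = [0.77, 0.1]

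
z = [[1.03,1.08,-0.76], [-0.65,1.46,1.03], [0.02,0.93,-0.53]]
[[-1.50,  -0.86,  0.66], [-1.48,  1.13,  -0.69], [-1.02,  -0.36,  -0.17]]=z @ [[-0.32, -0.33, 0.86], [-1.12, 0.07, -0.15], [-0.05, 0.79, 0.09]]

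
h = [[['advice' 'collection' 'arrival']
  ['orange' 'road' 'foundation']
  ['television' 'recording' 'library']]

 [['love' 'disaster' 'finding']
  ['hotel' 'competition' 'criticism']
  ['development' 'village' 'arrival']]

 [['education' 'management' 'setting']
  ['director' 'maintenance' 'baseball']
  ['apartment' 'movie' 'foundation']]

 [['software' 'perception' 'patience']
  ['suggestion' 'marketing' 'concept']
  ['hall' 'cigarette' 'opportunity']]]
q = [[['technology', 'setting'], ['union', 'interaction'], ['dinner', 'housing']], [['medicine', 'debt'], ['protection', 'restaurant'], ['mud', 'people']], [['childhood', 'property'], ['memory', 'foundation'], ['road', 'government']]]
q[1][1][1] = 'restaurant'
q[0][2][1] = 'housing'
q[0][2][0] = 'dinner'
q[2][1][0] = 'memory'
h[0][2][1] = 'recording'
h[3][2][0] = 'hall'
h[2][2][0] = 'apartment'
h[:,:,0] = [['advice', 'orange', 'television'], ['love', 'hotel', 'development'], ['education', 'director', 'apartment'], ['software', 'suggestion', 'hall']]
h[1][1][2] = 'criticism'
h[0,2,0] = 'television'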